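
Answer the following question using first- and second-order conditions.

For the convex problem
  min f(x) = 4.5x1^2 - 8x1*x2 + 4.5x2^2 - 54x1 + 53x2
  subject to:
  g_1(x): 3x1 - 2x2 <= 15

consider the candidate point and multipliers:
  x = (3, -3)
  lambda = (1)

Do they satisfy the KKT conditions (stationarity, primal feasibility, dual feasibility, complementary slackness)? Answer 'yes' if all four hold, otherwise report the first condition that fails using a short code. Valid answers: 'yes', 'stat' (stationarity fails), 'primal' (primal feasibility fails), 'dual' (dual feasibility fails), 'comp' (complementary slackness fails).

Gradient of f: grad f(x) = Q x + c = (-3, 2)
Constraint values g_i(x) = a_i^T x - b_i:
  g_1((3, -3)) = 0
Stationarity residual: grad f(x) + sum_i lambda_i a_i = (0, 0)
  -> stationarity OK
Primal feasibility (all g_i <= 0): OK
Dual feasibility (all lambda_i >= 0): OK
Complementary slackness (lambda_i * g_i(x) = 0 for all i): OK

Verdict: yes, KKT holds.

yes


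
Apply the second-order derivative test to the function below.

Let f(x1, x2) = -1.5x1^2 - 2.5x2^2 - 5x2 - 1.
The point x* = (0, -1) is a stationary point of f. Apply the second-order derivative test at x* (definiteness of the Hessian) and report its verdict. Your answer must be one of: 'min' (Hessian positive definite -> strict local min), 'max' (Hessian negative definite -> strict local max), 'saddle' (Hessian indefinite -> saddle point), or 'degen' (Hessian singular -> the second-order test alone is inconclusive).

Compute the Hessian H = grad^2 f:
  H = [[-3, 0], [0, -5]]
Verify stationarity: grad f(x*) = H x* + g = (0, 0).
Eigenvalues of H: -5, -3.
Both eigenvalues < 0, so H is negative definite -> x* is a strict local max.

max


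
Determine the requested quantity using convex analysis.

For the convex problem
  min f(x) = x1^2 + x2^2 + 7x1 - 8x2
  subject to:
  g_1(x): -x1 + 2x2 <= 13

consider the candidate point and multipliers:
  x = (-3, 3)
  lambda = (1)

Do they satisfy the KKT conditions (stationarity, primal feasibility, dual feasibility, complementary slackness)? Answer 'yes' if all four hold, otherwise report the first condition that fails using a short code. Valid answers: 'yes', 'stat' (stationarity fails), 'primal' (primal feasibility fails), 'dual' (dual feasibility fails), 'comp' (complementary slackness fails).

Gradient of f: grad f(x) = Q x + c = (1, -2)
Constraint values g_i(x) = a_i^T x - b_i:
  g_1((-3, 3)) = -4
Stationarity residual: grad f(x) + sum_i lambda_i a_i = (0, 0)
  -> stationarity OK
Primal feasibility (all g_i <= 0): OK
Dual feasibility (all lambda_i >= 0): OK
Complementary slackness (lambda_i * g_i(x) = 0 for all i): FAILS

Verdict: the first failing condition is complementary_slackness -> comp.

comp


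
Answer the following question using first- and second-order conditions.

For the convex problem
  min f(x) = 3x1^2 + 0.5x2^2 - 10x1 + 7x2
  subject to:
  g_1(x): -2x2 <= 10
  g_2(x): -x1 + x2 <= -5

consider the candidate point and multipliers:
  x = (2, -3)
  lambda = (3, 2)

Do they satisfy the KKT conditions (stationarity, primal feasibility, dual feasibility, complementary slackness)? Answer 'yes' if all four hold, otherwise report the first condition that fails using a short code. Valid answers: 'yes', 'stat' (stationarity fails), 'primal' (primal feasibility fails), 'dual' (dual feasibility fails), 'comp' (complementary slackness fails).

Gradient of f: grad f(x) = Q x + c = (2, 4)
Constraint values g_i(x) = a_i^T x - b_i:
  g_1((2, -3)) = -4
  g_2((2, -3)) = 0
Stationarity residual: grad f(x) + sum_i lambda_i a_i = (0, 0)
  -> stationarity OK
Primal feasibility (all g_i <= 0): OK
Dual feasibility (all lambda_i >= 0): OK
Complementary slackness (lambda_i * g_i(x) = 0 for all i): FAILS

Verdict: the first failing condition is complementary_slackness -> comp.

comp


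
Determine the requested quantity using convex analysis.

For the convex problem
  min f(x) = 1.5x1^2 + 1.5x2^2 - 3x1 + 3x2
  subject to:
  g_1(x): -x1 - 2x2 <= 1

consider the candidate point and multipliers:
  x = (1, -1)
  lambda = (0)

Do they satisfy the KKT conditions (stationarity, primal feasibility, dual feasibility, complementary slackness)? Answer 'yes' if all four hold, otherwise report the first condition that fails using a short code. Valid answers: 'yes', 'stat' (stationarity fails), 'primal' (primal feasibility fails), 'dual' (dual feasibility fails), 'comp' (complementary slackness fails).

Gradient of f: grad f(x) = Q x + c = (0, 0)
Constraint values g_i(x) = a_i^T x - b_i:
  g_1((1, -1)) = 0
Stationarity residual: grad f(x) + sum_i lambda_i a_i = (0, 0)
  -> stationarity OK
Primal feasibility (all g_i <= 0): OK
Dual feasibility (all lambda_i >= 0): OK
Complementary slackness (lambda_i * g_i(x) = 0 for all i): OK

Verdict: yes, KKT holds.

yes


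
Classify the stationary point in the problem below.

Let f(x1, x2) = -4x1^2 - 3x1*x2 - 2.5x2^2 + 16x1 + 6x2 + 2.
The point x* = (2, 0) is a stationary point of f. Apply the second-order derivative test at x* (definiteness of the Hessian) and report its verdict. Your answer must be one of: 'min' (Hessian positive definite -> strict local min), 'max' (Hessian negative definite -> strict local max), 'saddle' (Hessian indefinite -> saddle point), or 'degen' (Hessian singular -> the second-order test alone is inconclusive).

Compute the Hessian H = grad^2 f:
  H = [[-8, -3], [-3, -5]]
Verify stationarity: grad f(x*) = H x* + g = (0, 0).
Eigenvalues of H: -9.8541, -3.1459.
Both eigenvalues < 0, so H is negative definite -> x* is a strict local max.

max


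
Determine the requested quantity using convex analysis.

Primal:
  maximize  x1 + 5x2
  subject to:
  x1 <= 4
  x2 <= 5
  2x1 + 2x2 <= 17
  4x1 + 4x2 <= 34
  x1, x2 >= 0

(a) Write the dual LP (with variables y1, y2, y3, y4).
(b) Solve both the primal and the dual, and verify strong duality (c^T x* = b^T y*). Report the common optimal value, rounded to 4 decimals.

The standard primal-dual pair for 'max c^T x s.t. A x <= b, x >= 0' is:
  Dual:  min b^T y  s.t.  A^T y >= c,  y >= 0.

So the dual LP is:
  minimize  4y1 + 5y2 + 17y3 + 34y4
  subject to:
    y1 + 2y3 + 4y4 >= 1
    y2 + 2y3 + 4y4 >= 5
    y1, y2, y3, y4 >= 0

Solving the primal: x* = (3.5, 5).
  primal value c^T x* = 28.5.
Solving the dual: y* = (0, 4, 0.5, 0).
  dual value b^T y* = 28.5.
Strong duality: c^T x* = b^T y*. Confirmed.

28.5


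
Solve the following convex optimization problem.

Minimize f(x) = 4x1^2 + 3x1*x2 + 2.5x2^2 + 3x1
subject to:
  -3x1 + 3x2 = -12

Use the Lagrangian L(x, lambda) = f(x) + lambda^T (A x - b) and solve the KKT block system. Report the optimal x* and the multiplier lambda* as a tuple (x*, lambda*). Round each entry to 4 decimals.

Form the Lagrangian:
  L(x, lambda) = (1/2) x^T Q x + c^T x + lambda^T (A x - b)
Stationarity (grad_x L = 0): Q x + c + A^T lambda = 0.
Primal feasibility: A x = b.

This gives the KKT block system:
  [ Q   A^T ] [ x     ]   [-c ]
  [ A    0  ] [ lambda ] = [ b ]

Solving the linear system:
  x*      = (1.5263, -2.4737)
  lambda* = (2.5965)
  f(x*)   = 17.8684

x* = (1.5263, -2.4737), lambda* = (2.5965)


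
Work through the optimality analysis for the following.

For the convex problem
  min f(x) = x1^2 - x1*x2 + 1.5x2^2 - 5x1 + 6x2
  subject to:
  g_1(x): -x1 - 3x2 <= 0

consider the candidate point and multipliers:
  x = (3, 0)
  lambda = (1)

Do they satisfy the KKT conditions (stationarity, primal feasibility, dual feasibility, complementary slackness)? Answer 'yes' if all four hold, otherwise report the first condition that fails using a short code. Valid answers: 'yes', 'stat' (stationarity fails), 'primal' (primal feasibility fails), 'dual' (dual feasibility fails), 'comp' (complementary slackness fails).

Gradient of f: grad f(x) = Q x + c = (1, 3)
Constraint values g_i(x) = a_i^T x - b_i:
  g_1((3, 0)) = -3
Stationarity residual: grad f(x) + sum_i lambda_i a_i = (0, 0)
  -> stationarity OK
Primal feasibility (all g_i <= 0): OK
Dual feasibility (all lambda_i >= 0): OK
Complementary slackness (lambda_i * g_i(x) = 0 for all i): FAILS

Verdict: the first failing condition is complementary_slackness -> comp.

comp


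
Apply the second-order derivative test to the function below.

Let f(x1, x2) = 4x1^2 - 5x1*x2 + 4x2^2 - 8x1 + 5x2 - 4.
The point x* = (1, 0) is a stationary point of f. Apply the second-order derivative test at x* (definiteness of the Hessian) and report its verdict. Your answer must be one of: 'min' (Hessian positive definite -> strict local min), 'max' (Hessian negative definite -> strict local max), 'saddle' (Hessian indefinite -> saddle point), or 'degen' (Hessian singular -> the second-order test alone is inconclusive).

Compute the Hessian H = grad^2 f:
  H = [[8, -5], [-5, 8]]
Verify stationarity: grad f(x*) = H x* + g = (0, 0).
Eigenvalues of H: 3, 13.
Both eigenvalues > 0, so H is positive definite -> x* is a strict local min.

min


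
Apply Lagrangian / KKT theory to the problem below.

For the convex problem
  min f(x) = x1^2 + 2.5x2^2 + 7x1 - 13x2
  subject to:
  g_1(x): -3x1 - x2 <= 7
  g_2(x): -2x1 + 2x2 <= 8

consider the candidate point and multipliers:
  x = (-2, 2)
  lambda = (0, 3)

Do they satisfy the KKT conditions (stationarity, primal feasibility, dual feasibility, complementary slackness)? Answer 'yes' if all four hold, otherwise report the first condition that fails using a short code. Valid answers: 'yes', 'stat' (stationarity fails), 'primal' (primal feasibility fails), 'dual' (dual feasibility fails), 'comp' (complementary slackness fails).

Gradient of f: grad f(x) = Q x + c = (3, -3)
Constraint values g_i(x) = a_i^T x - b_i:
  g_1((-2, 2)) = -3
  g_2((-2, 2)) = 0
Stationarity residual: grad f(x) + sum_i lambda_i a_i = (-3, 3)
  -> stationarity FAILS
Primal feasibility (all g_i <= 0): OK
Dual feasibility (all lambda_i >= 0): OK
Complementary slackness (lambda_i * g_i(x) = 0 for all i): OK

Verdict: the first failing condition is stationarity -> stat.

stat


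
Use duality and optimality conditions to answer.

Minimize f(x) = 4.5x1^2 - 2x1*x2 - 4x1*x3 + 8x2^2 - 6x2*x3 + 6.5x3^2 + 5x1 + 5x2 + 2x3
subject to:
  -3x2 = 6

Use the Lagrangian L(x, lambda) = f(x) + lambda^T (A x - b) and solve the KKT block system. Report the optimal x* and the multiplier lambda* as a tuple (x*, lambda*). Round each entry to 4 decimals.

Form the Lagrangian:
  L(x, lambda) = (1/2) x^T Q x + c^T x + lambda^T (A x - b)
Stationarity (grad_x L = 0): Q x + c + A^T lambda = 0.
Primal feasibility: A x = b.

This gives the KKT block system:
  [ Q   A^T ] [ x     ]   [-c ]
  [ A    0  ] [ lambda ] = [ b ]

Solving the linear system:
  x*      = (-1.7129, -2, -1.604)
  lambda* = (-4.6502)
  f(x*)   = 3.0644

x* = (-1.7129, -2, -1.604), lambda* = (-4.6502)


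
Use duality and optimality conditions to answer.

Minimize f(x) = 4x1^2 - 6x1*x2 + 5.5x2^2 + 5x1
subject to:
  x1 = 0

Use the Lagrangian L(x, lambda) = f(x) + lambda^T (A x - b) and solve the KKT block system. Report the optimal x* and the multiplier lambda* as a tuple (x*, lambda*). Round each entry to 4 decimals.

Form the Lagrangian:
  L(x, lambda) = (1/2) x^T Q x + c^T x + lambda^T (A x - b)
Stationarity (grad_x L = 0): Q x + c + A^T lambda = 0.
Primal feasibility: A x = b.

This gives the KKT block system:
  [ Q   A^T ] [ x     ]   [-c ]
  [ A    0  ] [ lambda ] = [ b ]

Solving the linear system:
  x*      = (0, 0)
  lambda* = (-5)
  f(x*)   = 0

x* = (0, 0), lambda* = (-5)


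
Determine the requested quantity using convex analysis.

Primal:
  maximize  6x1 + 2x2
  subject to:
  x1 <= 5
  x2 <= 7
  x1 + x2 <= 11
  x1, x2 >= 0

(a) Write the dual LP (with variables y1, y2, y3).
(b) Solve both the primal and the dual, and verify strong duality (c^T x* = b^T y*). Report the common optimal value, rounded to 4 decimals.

The standard primal-dual pair for 'max c^T x s.t. A x <= b, x >= 0' is:
  Dual:  min b^T y  s.t.  A^T y >= c,  y >= 0.

So the dual LP is:
  minimize  5y1 + 7y2 + 11y3
  subject to:
    y1 + y3 >= 6
    y2 + y3 >= 2
    y1, y2, y3 >= 0

Solving the primal: x* = (5, 6).
  primal value c^T x* = 42.
Solving the dual: y* = (4, 0, 2).
  dual value b^T y* = 42.
Strong duality: c^T x* = b^T y*. Confirmed.

42


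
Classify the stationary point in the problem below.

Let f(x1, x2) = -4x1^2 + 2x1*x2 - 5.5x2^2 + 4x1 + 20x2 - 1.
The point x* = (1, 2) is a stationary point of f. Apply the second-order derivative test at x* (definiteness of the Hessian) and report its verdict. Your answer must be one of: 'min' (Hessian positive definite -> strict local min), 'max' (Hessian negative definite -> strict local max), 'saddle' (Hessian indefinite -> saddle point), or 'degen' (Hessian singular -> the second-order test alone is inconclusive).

Compute the Hessian H = grad^2 f:
  H = [[-8, 2], [2, -11]]
Verify stationarity: grad f(x*) = H x* + g = (0, 0).
Eigenvalues of H: -12, -7.
Both eigenvalues < 0, so H is negative definite -> x* is a strict local max.

max


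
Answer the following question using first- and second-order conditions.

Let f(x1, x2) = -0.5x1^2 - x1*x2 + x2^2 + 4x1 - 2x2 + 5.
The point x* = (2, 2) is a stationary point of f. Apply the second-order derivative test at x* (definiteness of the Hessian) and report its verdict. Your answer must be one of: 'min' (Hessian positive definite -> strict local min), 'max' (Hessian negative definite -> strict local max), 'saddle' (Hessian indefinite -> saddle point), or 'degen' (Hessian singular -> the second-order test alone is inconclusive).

Compute the Hessian H = grad^2 f:
  H = [[-1, -1], [-1, 2]]
Verify stationarity: grad f(x*) = H x* + g = (0, 0).
Eigenvalues of H: -1.3028, 2.3028.
Eigenvalues have mixed signs, so H is indefinite -> x* is a saddle point.

saddle


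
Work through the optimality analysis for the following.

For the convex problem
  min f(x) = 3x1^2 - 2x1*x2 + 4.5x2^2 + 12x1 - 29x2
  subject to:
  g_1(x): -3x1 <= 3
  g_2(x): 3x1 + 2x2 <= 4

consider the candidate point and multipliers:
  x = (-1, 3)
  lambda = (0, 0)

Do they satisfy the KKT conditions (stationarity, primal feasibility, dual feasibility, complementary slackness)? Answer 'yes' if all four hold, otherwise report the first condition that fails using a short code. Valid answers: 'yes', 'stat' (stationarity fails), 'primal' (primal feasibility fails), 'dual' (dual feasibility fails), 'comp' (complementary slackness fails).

Gradient of f: grad f(x) = Q x + c = (0, 0)
Constraint values g_i(x) = a_i^T x - b_i:
  g_1((-1, 3)) = 0
  g_2((-1, 3)) = -1
Stationarity residual: grad f(x) + sum_i lambda_i a_i = (0, 0)
  -> stationarity OK
Primal feasibility (all g_i <= 0): OK
Dual feasibility (all lambda_i >= 0): OK
Complementary slackness (lambda_i * g_i(x) = 0 for all i): OK

Verdict: yes, KKT holds.

yes


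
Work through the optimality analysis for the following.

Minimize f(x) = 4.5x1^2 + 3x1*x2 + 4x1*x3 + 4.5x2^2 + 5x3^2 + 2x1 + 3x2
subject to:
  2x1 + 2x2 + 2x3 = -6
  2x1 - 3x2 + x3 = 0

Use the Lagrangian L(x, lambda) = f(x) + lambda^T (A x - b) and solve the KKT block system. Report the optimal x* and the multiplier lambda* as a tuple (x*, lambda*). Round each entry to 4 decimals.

Form the Lagrangian:
  L(x, lambda) = (1/2) x^T Q x + c^T x + lambda^T (A x - b)
Stationarity (grad_x L = 0): Q x + c + A^T lambda = 0.
Primal feasibility: A x = b.

This gives the KKT block system:
  [ Q   A^T ] [ x     ]   [-c ]
  [ A    0  ] [ lambda ] = [ b ]

Solving the linear system:
  x*      = (-1.0749, -1.0187, -0.9064)
  lambda* = (6.1854, 0.9925)
  f(x*)   = 15.9532

x* = (-1.0749, -1.0187, -0.9064), lambda* = (6.1854, 0.9925)


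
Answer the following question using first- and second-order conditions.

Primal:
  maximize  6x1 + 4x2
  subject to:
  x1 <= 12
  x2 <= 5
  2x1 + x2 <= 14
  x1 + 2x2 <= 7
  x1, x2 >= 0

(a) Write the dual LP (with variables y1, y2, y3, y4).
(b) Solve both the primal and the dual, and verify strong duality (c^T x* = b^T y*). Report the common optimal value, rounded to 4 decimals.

The standard primal-dual pair for 'max c^T x s.t. A x <= b, x >= 0' is:
  Dual:  min b^T y  s.t.  A^T y >= c,  y >= 0.

So the dual LP is:
  minimize  12y1 + 5y2 + 14y3 + 7y4
  subject to:
    y1 + 2y3 + y4 >= 6
    y2 + y3 + 2y4 >= 4
    y1, y2, y3, y4 >= 0

Solving the primal: x* = (7, 0).
  primal value c^T x* = 42.
Solving the dual: y* = (0, 0, 0, 6).
  dual value b^T y* = 42.
Strong duality: c^T x* = b^T y*. Confirmed.

42


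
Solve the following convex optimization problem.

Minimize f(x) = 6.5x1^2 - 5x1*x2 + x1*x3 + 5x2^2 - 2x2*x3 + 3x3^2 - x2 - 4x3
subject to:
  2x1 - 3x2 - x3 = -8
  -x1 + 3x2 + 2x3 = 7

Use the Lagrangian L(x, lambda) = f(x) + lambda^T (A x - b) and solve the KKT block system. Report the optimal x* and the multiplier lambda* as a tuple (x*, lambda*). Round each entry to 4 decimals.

Form the Lagrangian:
  L(x, lambda) = (1/2) x^T Q x + c^T x + lambda^T (A x - b)
Stationarity (grad_x L = 0): Q x + c + A^T lambda = 0.
Primal feasibility: A x = b.

This gives the KKT block system:
  [ Q   A^T ] [ x     ]   [-c ]
  [ A    0  ] [ lambda ] = [ b ]

Solving the linear system:
  x*      = (-1.4762, 1.5238, 0.4762)
  lambda* = (19.4444, 12.5556)
  f(x*)   = 32.119

x* = (-1.4762, 1.5238, 0.4762), lambda* = (19.4444, 12.5556)


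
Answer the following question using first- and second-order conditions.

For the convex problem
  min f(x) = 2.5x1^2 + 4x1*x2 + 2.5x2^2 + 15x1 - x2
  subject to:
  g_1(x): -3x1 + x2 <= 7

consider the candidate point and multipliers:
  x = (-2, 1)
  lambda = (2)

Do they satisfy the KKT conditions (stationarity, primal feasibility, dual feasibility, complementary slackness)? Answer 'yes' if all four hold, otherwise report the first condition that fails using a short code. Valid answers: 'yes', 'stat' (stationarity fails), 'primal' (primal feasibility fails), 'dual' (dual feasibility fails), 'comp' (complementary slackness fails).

Gradient of f: grad f(x) = Q x + c = (9, -4)
Constraint values g_i(x) = a_i^T x - b_i:
  g_1((-2, 1)) = 0
Stationarity residual: grad f(x) + sum_i lambda_i a_i = (3, -2)
  -> stationarity FAILS
Primal feasibility (all g_i <= 0): OK
Dual feasibility (all lambda_i >= 0): OK
Complementary slackness (lambda_i * g_i(x) = 0 for all i): OK

Verdict: the first failing condition is stationarity -> stat.

stat


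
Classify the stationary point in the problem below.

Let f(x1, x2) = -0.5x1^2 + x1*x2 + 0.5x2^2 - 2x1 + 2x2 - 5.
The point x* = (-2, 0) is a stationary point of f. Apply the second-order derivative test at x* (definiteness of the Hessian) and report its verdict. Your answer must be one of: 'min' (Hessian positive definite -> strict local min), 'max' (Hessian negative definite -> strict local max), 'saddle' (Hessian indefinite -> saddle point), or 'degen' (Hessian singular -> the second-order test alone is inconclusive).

Compute the Hessian H = grad^2 f:
  H = [[-1, 1], [1, 1]]
Verify stationarity: grad f(x*) = H x* + g = (0, 0).
Eigenvalues of H: -1.4142, 1.4142.
Eigenvalues have mixed signs, so H is indefinite -> x* is a saddle point.

saddle


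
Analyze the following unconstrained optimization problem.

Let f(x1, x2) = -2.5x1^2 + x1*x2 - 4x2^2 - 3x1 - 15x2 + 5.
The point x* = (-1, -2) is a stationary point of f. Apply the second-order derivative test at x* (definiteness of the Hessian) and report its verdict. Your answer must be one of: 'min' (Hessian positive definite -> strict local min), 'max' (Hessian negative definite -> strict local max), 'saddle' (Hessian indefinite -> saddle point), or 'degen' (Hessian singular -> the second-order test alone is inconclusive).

Compute the Hessian H = grad^2 f:
  H = [[-5, 1], [1, -8]]
Verify stationarity: grad f(x*) = H x* + g = (0, 0).
Eigenvalues of H: -8.3028, -4.6972.
Both eigenvalues < 0, so H is negative definite -> x* is a strict local max.

max


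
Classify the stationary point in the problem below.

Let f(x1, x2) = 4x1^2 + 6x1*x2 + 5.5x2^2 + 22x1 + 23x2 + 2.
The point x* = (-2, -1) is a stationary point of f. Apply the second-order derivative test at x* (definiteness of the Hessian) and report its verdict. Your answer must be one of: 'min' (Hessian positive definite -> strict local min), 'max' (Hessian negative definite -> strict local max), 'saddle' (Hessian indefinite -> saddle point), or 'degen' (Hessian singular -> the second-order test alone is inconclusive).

Compute the Hessian H = grad^2 f:
  H = [[8, 6], [6, 11]]
Verify stationarity: grad f(x*) = H x* + g = (0, 0).
Eigenvalues of H: 3.3153, 15.6847.
Both eigenvalues > 0, so H is positive definite -> x* is a strict local min.

min


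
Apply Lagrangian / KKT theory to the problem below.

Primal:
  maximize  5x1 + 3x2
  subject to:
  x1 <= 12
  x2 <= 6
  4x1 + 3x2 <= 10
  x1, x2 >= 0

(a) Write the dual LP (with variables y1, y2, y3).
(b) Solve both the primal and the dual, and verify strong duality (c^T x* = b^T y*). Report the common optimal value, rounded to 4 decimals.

The standard primal-dual pair for 'max c^T x s.t. A x <= b, x >= 0' is:
  Dual:  min b^T y  s.t.  A^T y >= c,  y >= 0.

So the dual LP is:
  minimize  12y1 + 6y2 + 10y3
  subject to:
    y1 + 4y3 >= 5
    y2 + 3y3 >= 3
    y1, y2, y3 >= 0

Solving the primal: x* = (2.5, 0).
  primal value c^T x* = 12.5.
Solving the dual: y* = (0, 0, 1.25).
  dual value b^T y* = 12.5.
Strong duality: c^T x* = b^T y*. Confirmed.

12.5


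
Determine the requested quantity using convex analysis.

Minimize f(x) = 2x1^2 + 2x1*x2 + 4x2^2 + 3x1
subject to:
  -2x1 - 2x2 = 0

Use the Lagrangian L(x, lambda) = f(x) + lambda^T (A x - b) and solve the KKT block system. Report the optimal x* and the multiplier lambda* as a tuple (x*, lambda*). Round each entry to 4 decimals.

Form the Lagrangian:
  L(x, lambda) = (1/2) x^T Q x + c^T x + lambda^T (A x - b)
Stationarity (grad_x L = 0): Q x + c + A^T lambda = 0.
Primal feasibility: A x = b.

This gives the KKT block system:
  [ Q   A^T ] [ x     ]   [-c ]
  [ A    0  ] [ lambda ] = [ b ]

Solving the linear system:
  x*      = (-0.375, 0.375)
  lambda* = (1.125)
  f(x*)   = -0.5625

x* = (-0.375, 0.375), lambda* = (1.125)


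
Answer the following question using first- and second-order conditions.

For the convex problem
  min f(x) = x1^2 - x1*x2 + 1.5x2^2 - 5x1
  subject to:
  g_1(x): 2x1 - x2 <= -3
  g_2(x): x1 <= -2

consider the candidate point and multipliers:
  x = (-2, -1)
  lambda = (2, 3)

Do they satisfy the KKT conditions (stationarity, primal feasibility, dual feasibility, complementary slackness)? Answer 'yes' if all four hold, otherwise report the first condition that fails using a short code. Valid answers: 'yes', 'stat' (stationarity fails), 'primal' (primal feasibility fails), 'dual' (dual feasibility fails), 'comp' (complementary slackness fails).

Gradient of f: grad f(x) = Q x + c = (-8, -1)
Constraint values g_i(x) = a_i^T x - b_i:
  g_1((-2, -1)) = 0
  g_2((-2, -1)) = 0
Stationarity residual: grad f(x) + sum_i lambda_i a_i = (-1, -3)
  -> stationarity FAILS
Primal feasibility (all g_i <= 0): OK
Dual feasibility (all lambda_i >= 0): OK
Complementary slackness (lambda_i * g_i(x) = 0 for all i): OK

Verdict: the first failing condition is stationarity -> stat.

stat


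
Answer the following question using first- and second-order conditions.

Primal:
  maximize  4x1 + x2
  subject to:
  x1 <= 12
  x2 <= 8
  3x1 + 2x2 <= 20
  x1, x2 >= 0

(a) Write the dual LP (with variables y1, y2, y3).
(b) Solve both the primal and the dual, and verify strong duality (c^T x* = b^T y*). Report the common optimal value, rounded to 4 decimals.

The standard primal-dual pair for 'max c^T x s.t. A x <= b, x >= 0' is:
  Dual:  min b^T y  s.t.  A^T y >= c,  y >= 0.

So the dual LP is:
  minimize  12y1 + 8y2 + 20y3
  subject to:
    y1 + 3y3 >= 4
    y2 + 2y3 >= 1
    y1, y2, y3 >= 0

Solving the primal: x* = (6.6667, 0).
  primal value c^T x* = 26.6667.
Solving the dual: y* = (0, 0, 1.3333).
  dual value b^T y* = 26.6667.
Strong duality: c^T x* = b^T y*. Confirmed.

26.6667


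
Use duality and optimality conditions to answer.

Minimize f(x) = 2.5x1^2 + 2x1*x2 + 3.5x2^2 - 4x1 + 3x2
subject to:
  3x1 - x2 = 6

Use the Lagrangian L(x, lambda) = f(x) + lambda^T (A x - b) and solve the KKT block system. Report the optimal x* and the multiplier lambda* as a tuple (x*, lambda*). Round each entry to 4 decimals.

Form the Lagrangian:
  L(x, lambda) = (1/2) x^T Q x + c^T x + lambda^T (A x - b)
Stationarity (grad_x L = 0): Q x + c + A^T lambda = 0.
Primal feasibility: A x = b.

This gives the KKT block system:
  [ Q   A^T ] [ x     ]   [-c ]
  [ A    0  ] [ lambda ] = [ b ]

Solving the linear system:
  x*      = (1.6625, -1.0125)
  lambda* = (-0.7625)
  f(x*)   = -2.5563

x* = (1.6625, -1.0125), lambda* = (-0.7625)


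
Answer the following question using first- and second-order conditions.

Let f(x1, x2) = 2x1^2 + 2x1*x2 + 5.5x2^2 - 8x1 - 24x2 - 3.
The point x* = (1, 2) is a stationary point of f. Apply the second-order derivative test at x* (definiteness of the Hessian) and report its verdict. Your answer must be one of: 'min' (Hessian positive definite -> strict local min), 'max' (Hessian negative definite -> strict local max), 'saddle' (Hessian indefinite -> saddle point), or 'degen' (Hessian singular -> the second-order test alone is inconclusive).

Compute the Hessian H = grad^2 f:
  H = [[4, 2], [2, 11]]
Verify stationarity: grad f(x*) = H x* + g = (0, 0).
Eigenvalues of H: 3.4689, 11.5311.
Both eigenvalues > 0, so H is positive definite -> x* is a strict local min.

min


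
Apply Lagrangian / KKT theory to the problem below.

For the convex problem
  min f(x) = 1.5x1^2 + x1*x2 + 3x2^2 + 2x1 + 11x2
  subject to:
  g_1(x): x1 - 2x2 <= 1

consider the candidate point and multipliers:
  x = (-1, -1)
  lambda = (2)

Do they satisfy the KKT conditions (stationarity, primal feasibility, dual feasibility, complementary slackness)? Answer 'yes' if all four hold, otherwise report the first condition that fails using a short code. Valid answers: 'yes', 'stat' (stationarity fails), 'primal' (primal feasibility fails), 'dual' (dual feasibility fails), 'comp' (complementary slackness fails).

Gradient of f: grad f(x) = Q x + c = (-2, 4)
Constraint values g_i(x) = a_i^T x - b_i:
  g_1((-1, -1)) = 0
Stationarity residual: grad f(x) + sum_i lambda_i a_i = (0, 0)
  -> stationarity OK
Primal feasibility (all g_i <= 0): OK
Dual feasibility (all lambda_i >= 0): OK
Complementary slackness (lambda_i * g_i(x) = 0 for all i): OK

Verdict: yes, KKT holds.

yes


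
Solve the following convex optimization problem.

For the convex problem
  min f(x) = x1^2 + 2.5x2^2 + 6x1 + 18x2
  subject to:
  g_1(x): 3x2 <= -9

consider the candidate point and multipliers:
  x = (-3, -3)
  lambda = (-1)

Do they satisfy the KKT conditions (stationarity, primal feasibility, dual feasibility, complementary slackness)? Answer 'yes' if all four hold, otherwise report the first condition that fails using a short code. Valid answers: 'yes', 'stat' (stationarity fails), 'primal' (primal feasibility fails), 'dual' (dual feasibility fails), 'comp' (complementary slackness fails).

Gradient of f: grad f(x) = Q x + c = (0, 3)
Constraint values g_i(x) = a_i^T x - b_i:
  g_1((-3, -3)) = 0
Stationarity residual: grad f(x) + sum_i lambda_i a_i = (0, 0)
  -> stationarity OK
Primal feasibility (all g_i <= 0): OK
Dual feasibility (all lambda_i >= 0): FAILS
Complementary slackness (lambda_i * g_i(x) = 0 for all i): OK

Verdict: the first failing condition is dual_feasibility -> dual.

dual


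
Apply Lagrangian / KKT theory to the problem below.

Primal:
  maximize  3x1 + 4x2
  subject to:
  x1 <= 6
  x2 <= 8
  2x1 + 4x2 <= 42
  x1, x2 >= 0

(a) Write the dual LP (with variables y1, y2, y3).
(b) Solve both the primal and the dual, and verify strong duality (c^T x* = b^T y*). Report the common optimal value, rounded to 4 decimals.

The standard primal-dual pair for 'max c^T x s.t. A x <= b, x >= 0' is:
  Dual:  min b^T y  s.t.  A^T y >= c,  y >= 0.

So the dual LP is:
  minimize  6y1 + 8y2 + 42y3
  subject to:
    y1 + 2y3 >= 3
    y2 + 4y3 >= 4
    y1, y2, y3 >= 0

Solving the primal: x* = (6, 7.5).
  primal value c^T x* = 48.
Solving the dual: y* = (1, 0, 1).
  dual value b^T y* = 48.
Strong duality: c^T x* = b^T y*. Confirmed.

48


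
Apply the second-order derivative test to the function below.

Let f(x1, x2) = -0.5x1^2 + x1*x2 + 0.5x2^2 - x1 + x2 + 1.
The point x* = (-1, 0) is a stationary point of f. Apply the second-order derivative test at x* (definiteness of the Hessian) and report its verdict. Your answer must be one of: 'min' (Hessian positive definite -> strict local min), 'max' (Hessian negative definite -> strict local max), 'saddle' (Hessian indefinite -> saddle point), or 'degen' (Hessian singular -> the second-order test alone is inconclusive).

Compute the Hessian H = grad^2 f:
  H = [[-1, 1], [1, 1]]
Verify stationarity: grad f(x*) = H x* + g = (0, 0).
Eigenvalues of H: -1.4142, 1.4142.
Eigenvalues have mixed signs, so H is indefinite -> x* is a saddle point.

saddle


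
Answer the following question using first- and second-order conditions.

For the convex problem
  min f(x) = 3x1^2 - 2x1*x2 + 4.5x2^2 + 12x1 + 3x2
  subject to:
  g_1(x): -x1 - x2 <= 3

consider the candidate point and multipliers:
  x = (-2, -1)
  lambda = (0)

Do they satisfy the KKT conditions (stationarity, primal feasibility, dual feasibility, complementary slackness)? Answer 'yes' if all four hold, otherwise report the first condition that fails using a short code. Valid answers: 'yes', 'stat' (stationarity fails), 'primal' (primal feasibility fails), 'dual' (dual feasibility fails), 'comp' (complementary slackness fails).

Gradient of f: grad f(x) = Q x + c = (2, -2)
Constraint values g_i(x) = a_i^T x - b_i:
  g_1((-2, -1)) = 0
Stationarity residual: grad f(x) + sum_i lambda_i a_i = (2, -2)
  -> stationarity FAILS
Primal feasibility (all g_i <= 0): OK
Dual feasibility (all lambda_i >= 0): OK
Complementary slackness (lambda_i * g_i(x) = 0 for all i): OK

Verdict: the first failing condition is stationarity -> stat.

stat


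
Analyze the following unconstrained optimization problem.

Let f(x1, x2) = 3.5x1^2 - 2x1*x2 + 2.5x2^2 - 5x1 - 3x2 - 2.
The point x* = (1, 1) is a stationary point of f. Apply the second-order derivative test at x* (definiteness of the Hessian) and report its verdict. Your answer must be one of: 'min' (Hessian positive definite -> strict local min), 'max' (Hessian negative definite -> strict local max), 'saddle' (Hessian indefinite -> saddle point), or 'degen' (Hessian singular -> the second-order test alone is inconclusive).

Compute the Hessian H = grad^2 f:
  H = [[7, -2], [-2, 5]]
Verify stationarity: grad f(x*) = H x* + g = (0, 0).
Eigenvalues of H: 3.7639, 8.2361.
Both eigenvalues > 0, so H is positive definite -> x* is a strict local min.

min


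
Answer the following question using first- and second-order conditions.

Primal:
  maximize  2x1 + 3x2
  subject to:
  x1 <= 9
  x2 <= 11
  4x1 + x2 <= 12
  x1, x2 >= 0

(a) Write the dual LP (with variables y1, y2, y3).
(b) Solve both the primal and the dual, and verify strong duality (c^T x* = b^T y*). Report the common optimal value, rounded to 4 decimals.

The standard primal-dual pair for 'max c^T x s.t. A x <= b, x >= 0' is:
  Dual:  min b^T y  s.t.  A^T y >= c,  y >= 0.

So the dual LP is:
  minimize  9y1 + 11y2 + 12y3
  subject to:
    y1 + 4y3 >= 2
    y2 + y3 >= 3
    y1, y2, y3 >= 0

Solving the primal: x* = (0.25, 11).
  primal value c^T x* = 33.5.
Solving the dual: y* = (0, 2.5, 0.5).
  dual value b^T y* = 33.5.
Strong duality: c^T x* = b^T y*. Confirmed.

33.5


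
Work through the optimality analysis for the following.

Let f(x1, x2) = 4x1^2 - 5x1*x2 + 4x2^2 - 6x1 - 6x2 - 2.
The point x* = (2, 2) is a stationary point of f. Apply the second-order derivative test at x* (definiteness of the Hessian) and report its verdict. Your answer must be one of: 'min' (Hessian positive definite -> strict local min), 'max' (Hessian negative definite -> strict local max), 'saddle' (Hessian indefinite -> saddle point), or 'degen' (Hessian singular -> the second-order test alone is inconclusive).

Compute the Hessian H = grad^2 f:
  H = [[8, -5], [-5, 8]]
Verify stationarity: grad f(x*) = H x* + g = (0, 0).
Eigenvalues of H: 3, 13.
Both eigenvalues > 0, so H is positive definite -> x* is a strict local min.

min


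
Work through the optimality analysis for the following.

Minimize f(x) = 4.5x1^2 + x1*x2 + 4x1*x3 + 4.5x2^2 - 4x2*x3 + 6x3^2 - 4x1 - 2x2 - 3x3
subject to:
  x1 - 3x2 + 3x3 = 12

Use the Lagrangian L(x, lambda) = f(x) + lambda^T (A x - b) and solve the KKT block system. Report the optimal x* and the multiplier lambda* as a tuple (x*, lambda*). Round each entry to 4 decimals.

Form the Lagrangian:
  L(x, lambda) = (1/2) x^T Q x + c^T x + lambda^T (A x - b)
Stationarity (grad_x L = 0): Q x + c + A^T lambda = 0.
Primal feasibility: A x = b.

This gives the KKT block system:
  [ Q   A^T ] [ x     ]   [-c ]
  [ A    0  ] [ lambda ] = [ b ]

Solving the linear system:
  x*      = (1.0825, -2.2712, 1.3679)
  lambda* = (-8.9434)
  f(x*)   = 51.7146

x* = (1.0825, -2.2712, 1.3679), lambda* = (-8.9434)


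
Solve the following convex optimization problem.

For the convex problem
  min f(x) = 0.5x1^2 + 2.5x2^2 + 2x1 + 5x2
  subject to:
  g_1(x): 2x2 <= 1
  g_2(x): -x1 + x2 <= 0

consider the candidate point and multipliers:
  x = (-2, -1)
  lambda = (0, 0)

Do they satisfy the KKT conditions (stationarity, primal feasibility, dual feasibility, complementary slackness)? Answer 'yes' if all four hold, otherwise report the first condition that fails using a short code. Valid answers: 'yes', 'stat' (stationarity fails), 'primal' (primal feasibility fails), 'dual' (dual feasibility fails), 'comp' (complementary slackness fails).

Gradient of f: grad f(x) = Q x + c = (0, 0)
Constraint values g_i(x) = a_i^T x - b_i:
  g_1((-2, -1)) = -3
  g_2((-2, -1)) = 1
Stationarity residual: grad f(x) + sum_i lambda_i a_i = (0, 0)
  -> stationarity OK
Primal feasibility (all g_i <= 0): FAILS
Dual feasibility (all lambda_i >= 0): OK
Complementary slackness (lambda_i * g_i(x) = 0 for all i): OK

Verdict: the first failing condition is primal_feasibility -> primal.

primal


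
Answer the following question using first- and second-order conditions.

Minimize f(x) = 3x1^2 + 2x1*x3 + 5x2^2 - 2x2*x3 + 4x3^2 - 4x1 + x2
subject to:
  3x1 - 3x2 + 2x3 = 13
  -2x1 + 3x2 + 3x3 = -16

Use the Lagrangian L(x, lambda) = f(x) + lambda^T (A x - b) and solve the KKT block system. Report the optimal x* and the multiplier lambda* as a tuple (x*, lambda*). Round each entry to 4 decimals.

Form the Lagrangian:
  L(x, lambda) = (1/2) x^T Q x + c^T x + lambda^T (A x - b)
Stationarity (grad_x L = 0): Q x + c + A^T lambda = 0.
Primal feasibility: A x = b.

This gives the KKT block system:
  [ Q   A^T ] [ x     ]   [-c ]
  [ A    0  ] [ lambda ] = [ b ]

Solving the linear system:
  x*      = (3.297, -1.876, -1.2594)
  lambda* = (-3.1023, 1.978)
  f(x*)   = 28.4571

x* = (3.297, -1.876, -1.2594), lambda* = (-3.1023, 1.978)


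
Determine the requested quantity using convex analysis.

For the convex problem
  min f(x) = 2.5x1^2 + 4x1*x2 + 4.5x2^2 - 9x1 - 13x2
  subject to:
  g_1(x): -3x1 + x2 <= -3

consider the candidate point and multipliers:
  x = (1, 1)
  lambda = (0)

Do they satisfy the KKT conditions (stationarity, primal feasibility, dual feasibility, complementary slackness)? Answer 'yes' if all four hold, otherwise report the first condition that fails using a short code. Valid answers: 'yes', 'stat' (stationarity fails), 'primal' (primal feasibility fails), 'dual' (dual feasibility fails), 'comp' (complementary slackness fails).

Gradient of f: grad f(x) = Q x + c = (0, 0)
Constraint values g_i(x) = a_i^T x - b_i:
  g_1((1, 1)) = 1
Stationarity residual: grad f(x) + sum_i lambda_i a_i = (0, 0)
  -> stationarity OK
Primal feasibility (all g_i <= 0): FAILS
Dual feasibility (all lambda_i >= 0): OK
Complementary slackness (lambda_i * g_i(x) = 0 for all i): OK

Verdict: the first failing condition is primal_feasibility -> primal.

primal


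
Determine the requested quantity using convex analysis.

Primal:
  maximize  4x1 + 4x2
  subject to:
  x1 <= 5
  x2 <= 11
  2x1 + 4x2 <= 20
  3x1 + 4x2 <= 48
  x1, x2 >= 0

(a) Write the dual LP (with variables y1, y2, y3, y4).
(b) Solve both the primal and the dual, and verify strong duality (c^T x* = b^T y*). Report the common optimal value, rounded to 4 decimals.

The standard primal-dual pair for 'max c^T x s.t. A x <= b, x >= 0' is:
  Dual:  min b^T y  s.t.  A^T y >= c,  y >= 0.

So the dual LP is:
  minimize  5y1 + 11y2 + 20y3 + 48y4
  subject to:
    y1 + 2y3 + 3y4 >= 4
    y2 + 4y3 + 4y4 >= 4
    y1, y2, y3, y4 >= 0

Solving the primal: x* = (5, 2.5).
  primal value c^T x* = 30.
Solving the dual: y* = (2, 0, 1, 0).
  dual value b^T y* = 30.
Strong duality: c^T x* = b^T y*. Confirmed.

30


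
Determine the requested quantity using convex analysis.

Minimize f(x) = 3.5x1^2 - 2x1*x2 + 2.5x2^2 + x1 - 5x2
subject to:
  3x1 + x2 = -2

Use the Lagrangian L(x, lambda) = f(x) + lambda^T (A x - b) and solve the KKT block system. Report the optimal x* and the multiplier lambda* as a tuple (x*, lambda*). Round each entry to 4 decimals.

Form the Lagrangian:
  L(x, lambda) = (1/2) x^T Q x + c^T x + lambda^T (A x - b)
Stationarity (grad_x L = 0): Q x + c + A^T lambda = 0.
Primal feasibility: A x = b.

This gives the KKT block system:
  [ Q   A^T ] [ x     ]   [-c ]
  [ A    0  ] [ lambda ] = [ b ]

Solving the linear system:
  x*      = (-0.7812, 0.3438)
  lambda* = (1.7188)
  f(x*)   = 0.4688

x* = (-0.7812, 0.3438), lambda* = (1.7188)


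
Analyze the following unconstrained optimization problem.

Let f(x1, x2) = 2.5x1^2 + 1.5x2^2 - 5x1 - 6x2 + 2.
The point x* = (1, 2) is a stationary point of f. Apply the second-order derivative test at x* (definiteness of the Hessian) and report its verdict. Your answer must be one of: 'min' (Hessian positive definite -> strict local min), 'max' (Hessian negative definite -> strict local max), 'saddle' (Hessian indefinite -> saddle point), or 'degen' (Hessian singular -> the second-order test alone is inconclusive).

Compute the Hessian H = grad^2 f:
  H = [[5, 0], [0, 3]]
Verify stationarity: grad f(x*) = H x* + g = (0, 0).
Eigenvalues of H: 3, 5.
Both eigenvalues > 0, so H is positive definite -> x* is a strict local min.

min


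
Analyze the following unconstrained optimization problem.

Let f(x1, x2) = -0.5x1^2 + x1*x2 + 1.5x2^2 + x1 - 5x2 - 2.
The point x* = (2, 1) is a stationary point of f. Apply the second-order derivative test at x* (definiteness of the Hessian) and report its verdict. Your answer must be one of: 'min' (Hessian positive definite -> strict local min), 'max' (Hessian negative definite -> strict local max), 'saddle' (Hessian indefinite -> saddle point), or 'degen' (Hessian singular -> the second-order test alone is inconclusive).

Compute the Hessian H = grad^2 f:
  H = [[-1, 1], [1, 3]]
Verify stationarity: grad f(x*) = H x* + g = (0, 0).
Eigenvalues of H: -1.2361, 3.2361.
Eigenvalues have mixed signs, so H is indefinite -> x* is a saddle point.

saddle


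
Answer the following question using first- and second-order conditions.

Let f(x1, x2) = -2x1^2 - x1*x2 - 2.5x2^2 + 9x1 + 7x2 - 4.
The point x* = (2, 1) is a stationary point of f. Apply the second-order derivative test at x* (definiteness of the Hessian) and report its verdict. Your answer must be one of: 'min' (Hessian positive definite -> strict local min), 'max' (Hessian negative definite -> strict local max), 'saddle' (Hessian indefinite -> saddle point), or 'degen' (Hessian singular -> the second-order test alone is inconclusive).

Compute the Hessian H = grad^2 f:
  H = [[-4, -1], [-1, -5]]
Verify stationarity: grad f(x*) = H x* + g = (0, 0).
Eigenvalues of H: -5.618, -3.382.
Both eigenvalues < 0, so H is negative definite -> x* is a strict local max.

max


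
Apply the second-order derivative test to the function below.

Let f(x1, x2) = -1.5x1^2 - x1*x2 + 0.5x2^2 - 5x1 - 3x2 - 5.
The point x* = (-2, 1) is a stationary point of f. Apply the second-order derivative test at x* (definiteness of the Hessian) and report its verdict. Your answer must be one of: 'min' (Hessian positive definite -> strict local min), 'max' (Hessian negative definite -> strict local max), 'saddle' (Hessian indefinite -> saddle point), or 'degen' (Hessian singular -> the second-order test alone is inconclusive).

Compute the Hessian H = grad^2 f:
  H = [[-3, -1], [-1, 1]]
Verify stationarity: grad f(x*) = H x* + g = (0, 0).
Eigenvalues of H: -3.2361, 1.2361.
Eigenvalues have mixed signs, so H is indefinite -> x* is a saddle point.

saddle
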